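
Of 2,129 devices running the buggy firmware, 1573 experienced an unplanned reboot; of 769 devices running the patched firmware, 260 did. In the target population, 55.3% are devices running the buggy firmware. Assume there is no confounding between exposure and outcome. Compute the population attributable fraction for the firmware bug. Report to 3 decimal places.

PAF ≈ 0.396

p₁ = P(outcome | exposed) = 1573/2129 = 0.73884
p₀ = P(outcome | unexposed) = 260/769 = 0.3381
Overall risk P(Y=1) = π·p₁ + (1−π)·p₀ = 0.553×0.73884 + 0.447×0.3381 = 0.55971.
Under exogeneity, PAF = [P(Y=1) − p₀] / P(Y=1).
PAF = (0.55971 − 0.3381) / 0.55971 ≈ 0.3959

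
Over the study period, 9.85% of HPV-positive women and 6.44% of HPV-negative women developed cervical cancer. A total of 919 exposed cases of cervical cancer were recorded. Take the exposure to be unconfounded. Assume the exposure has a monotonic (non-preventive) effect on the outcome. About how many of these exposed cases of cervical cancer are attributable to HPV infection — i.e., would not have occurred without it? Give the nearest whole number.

about 318 cases

p₁ = 0.0985, p₀ = 0.0644.
PN = (p₁ − p₀)/p₁ = (0.0985 − 0.0644) / 0.0985 ≈ 0.34619.
Attributable cases ≈ PN × (exposed cases) = 0.34619 × 919 ≈ 318.15.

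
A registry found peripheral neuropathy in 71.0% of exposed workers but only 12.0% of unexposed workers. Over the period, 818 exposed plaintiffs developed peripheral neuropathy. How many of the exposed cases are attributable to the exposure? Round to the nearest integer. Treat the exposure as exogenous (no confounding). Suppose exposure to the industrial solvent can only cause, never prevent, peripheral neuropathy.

p₁ = 0.71, p₀ = 0.12.
PN = (p₁ − p₀)/p₁ = (0.71 − 0.12) / 0.71 ≈ 0.83099.
Attributable cases ≈ PN × (exposed cases) = 0.83099 × 818 ≈ 679.75.

about 680 cases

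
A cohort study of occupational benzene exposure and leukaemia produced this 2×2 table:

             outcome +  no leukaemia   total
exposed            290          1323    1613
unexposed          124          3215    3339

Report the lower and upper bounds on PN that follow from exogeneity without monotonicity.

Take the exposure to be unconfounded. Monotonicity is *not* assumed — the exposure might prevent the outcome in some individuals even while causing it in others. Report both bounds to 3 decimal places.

0.793 ≤ PN ≤ 1.000

p₁ = P(outcome | exposed) = 290/1613 = 0.17979
p₀ = P(outcome | unexposed) = 124/3339 = 0.037137
Under exogeneity alone the bounds on PN are max{0,(p₁−p₀)/p₁} ≤ PN ≤ min{1,(1−p₀)/p₁}.
  lower = (p₁ − p₀)/p₁ = 0.14265 / 0.17979 ≈ 0.7934
  upper = min{1, (1 − p₀)/p₁} = 0.96286 / 0.17979 ≈ 5.3555 → capped at 1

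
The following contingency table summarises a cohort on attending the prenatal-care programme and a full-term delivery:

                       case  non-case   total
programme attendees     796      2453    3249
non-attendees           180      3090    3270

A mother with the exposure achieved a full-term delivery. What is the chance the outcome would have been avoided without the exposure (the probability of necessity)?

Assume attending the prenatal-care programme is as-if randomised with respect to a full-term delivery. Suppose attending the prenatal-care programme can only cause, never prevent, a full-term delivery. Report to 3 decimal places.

p₁ = P(outcome | exposed) = 796/3249 = 0.245
p₀ = P(outcome | unexposed) = 180/3270 = 0.055046
Under exogeneity and monotonicity, PN = (p₁ − p₀) / p₁.
PN = (0.245 − 0.055046) / 0.245 = 0.18995 / 0.245 ≈ 0.7753

PN ≈ 0.775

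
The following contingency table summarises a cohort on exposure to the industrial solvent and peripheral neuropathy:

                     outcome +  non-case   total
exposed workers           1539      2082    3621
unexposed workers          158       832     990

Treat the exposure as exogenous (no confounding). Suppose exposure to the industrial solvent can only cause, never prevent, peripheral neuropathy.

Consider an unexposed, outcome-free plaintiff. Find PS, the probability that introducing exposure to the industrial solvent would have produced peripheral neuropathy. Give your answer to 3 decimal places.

PS ≈ 0.316

p₁ = P(outcome | exposed) = 1539/3621 = 0.42502
p₀ = P(outcome | unexposed) = 158/990 = 0.1596
Under exogeneity and monotonicity, PS = (p₁ − p₀)/(1 − p₀).
PS = (0.42502 − 0.1596) / 0.8404 ≈ 0.3158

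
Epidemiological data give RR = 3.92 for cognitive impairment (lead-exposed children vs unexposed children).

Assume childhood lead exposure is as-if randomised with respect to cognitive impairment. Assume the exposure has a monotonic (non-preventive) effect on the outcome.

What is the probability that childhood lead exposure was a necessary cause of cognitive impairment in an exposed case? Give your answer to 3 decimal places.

PN ≈ 0.745

Under exogeneity and monotonicity, PN = (RR − 1) / RR = 1 − 1/RR.
PN = (3.92 − 1) / 3.92 = 2.92 / 3.92 ≈ 0.7449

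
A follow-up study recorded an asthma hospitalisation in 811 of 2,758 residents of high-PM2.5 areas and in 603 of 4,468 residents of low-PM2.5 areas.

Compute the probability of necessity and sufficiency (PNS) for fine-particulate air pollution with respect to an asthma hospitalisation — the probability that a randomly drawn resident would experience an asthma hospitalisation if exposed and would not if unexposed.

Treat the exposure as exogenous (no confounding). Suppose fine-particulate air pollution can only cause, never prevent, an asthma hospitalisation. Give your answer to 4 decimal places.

p₁ = P(outcome | exposed) = 811/2758 = 0.29405
p₀ = P(outcome | unexposed) = 603/4468 = 0.13496
Under exogeneity and monotonicity, PNS = p₁ − p₀.
PNS = 0.29405 − 0.13496 = 0.15909

PNS ≈ 0.1591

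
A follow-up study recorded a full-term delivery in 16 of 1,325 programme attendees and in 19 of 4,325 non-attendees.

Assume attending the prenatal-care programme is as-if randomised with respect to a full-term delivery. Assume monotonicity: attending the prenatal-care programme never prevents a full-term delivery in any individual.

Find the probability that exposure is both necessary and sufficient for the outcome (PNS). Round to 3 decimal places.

p₁ = P(outcome | exposed) = 16/1325 = 0.012075
p₀ = P(outcome | unexposed) = 19/4325 = 0.0043931
Under exogeneity and monotonicity, PNS = p₁ − p₀.
PNS = 0.012075 − 0.0043931 = 0.0076824

PNS ≈ 0.008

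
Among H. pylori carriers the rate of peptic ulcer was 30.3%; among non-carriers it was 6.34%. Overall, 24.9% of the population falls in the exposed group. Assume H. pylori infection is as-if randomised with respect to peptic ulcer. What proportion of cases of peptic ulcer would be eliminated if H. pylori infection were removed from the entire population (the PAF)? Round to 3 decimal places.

PAF ≈ 0.485

p₁ = 0.303, p₀ = 0.0634.
Overall risk P(Y=1) = π·p₁ + (1−π)·p₀ = 0.249×0.303 + 0.751×0.0634 = 0.12306.
Under exogeneity, PAF = [P(Y=1) − p₀] / P(Y=1).
PAF = (0.12306 − 0.0634) / 0.12306 ≈ 0.4848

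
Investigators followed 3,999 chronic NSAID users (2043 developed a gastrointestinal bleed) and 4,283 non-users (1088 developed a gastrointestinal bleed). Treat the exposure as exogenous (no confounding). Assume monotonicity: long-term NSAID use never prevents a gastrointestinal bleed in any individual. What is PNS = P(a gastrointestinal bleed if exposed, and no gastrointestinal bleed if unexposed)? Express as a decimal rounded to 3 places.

PNS ≈ 0.257

p₁ = P(outcome | exposed) = 2043/3999 = 0.51088
p₀ = P(outcome | unexposed) = 1088/4283 = 0.25403
Under exogeneity and monotonicity, PNS = p₁ − p₀.
PNS = 0.51088 − 0.25403 = 0.25685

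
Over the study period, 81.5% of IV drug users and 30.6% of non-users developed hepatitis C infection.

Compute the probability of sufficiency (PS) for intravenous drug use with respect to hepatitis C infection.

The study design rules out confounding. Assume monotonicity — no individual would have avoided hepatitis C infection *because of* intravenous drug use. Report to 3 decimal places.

PS ≈ 0.733

p₁ = 0.815, p₀ = 0.306.
Under exogeneity and monotonicity, PS = (p₁ − p₀) / (1 − p₀).
PS = (0.815 − 0.306) / (1 − 0.306) = 0.509 / 0.694 ≈ 0.7334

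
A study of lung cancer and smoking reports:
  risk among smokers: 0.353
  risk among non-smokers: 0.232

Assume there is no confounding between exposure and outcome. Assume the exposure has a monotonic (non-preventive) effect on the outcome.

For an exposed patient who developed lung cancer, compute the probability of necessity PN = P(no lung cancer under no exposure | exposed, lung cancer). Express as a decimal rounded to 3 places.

PN ≈ 0.343

Let p₁ = 0.353, p₀ = 0.232.
Under exogeneity and monotonicity, PN = (p₁ − p₀) / p₁.
PN = (0.353 − 0.232) / 0.353 = 0.121 / 0.353 ≈ 0.3428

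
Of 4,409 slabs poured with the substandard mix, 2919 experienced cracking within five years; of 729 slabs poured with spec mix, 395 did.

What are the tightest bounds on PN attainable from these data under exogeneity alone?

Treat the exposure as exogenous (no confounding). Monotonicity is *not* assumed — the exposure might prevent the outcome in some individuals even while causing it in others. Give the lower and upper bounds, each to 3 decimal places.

0.182 ≤ PN ≤ 0.692

p₁ = P(outcome | exposed) = 2919/4409 = 0.66205
p₀ = P(outcome | unexposed) = 395/729 = 0.54184
Under exogeneity alone the bounds on PN are max{0,(p₁−p₀)/p₁} ≤ PN ≤ min{1,(1−p₀)/p₁}.
  lower = (p₁ − p₀)/p₁ = 0.12022 / 0.66205 ≈ 0.1816
  upper = min{1, (1 − p₀)/p₁} = 0.45816 / 0.66205 ≈ 0.6920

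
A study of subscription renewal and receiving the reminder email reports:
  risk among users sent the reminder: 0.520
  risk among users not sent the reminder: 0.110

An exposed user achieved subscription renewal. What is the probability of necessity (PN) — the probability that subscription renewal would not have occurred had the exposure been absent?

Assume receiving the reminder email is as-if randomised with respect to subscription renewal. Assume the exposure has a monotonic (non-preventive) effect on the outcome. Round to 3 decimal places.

Let p₁ = 0.52, p₀ = 0.11.
Under exogeneity and monotonicity, PN = (p₁ − p₀) / p₁.
PN = (0.52 − 0.11) / 0.52 = 0.41 / 0.52 ≈ 0.7885

PN ≈ 0.788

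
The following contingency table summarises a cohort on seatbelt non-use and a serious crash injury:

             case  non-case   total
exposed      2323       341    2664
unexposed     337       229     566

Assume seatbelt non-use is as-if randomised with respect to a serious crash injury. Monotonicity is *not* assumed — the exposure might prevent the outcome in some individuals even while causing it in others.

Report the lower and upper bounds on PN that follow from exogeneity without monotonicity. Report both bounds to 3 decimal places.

0.317 ≤ PN ≤ 0.464

p₁ = P(outcome | exposed) = 2323/2664 = 0.872
p₀ = P(outcome | unexposed) = 337/566 = 0.59541
Under exogeneity alone the bounds on PN are max{0,(p₁−p₀)/p₁} ≤ PN ≤ min{1,(1−p₀)/p₁}.
  lower = (p₁ − p₀)/p₁ = 0.27659 / 0.872 ≈ 0.3172
  upper = min{1, (1 − p₀)/p₁} = 0.40459 / 0.872 ≈ 0.4640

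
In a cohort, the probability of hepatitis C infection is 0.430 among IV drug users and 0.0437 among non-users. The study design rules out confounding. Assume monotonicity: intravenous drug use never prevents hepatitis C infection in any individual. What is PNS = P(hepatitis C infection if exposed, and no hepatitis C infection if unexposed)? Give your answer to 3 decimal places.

PNS ≈ 0.386

Let p₁ = 0.43, p₀ = 0.0437.
Under exogeneity and monotonicity, PNS = p₁ − p₀.
PNS = 0.43 − 0.0437 = 0.3863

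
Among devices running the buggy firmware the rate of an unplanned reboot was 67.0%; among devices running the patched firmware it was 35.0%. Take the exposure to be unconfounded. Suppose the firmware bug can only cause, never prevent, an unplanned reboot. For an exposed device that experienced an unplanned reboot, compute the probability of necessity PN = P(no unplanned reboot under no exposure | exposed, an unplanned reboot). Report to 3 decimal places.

p₁ = 0.67, p₀ = 0.35.
Under exogeneity and monotonicity, PN = (p₁ − p₀) / p₁.
PN = (0.67 − 0.35) / 0.67 = 0.32 / 0.67 ≈ 0.4776

PN ≈ 0.478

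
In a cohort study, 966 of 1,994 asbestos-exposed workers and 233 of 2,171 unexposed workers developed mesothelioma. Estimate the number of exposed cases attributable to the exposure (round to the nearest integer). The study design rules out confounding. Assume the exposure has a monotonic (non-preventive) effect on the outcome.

p₁ = P(outcome | exposed) = 966/1994 = 0.48445
p₀ = P(outcome | unexposed) = 233/2171 = 0.10732
PN = (p₁ − p₀)/p₁ = (0.48445 − 0.10732) / 0.48445 ≈ 0.77846.
Attributable cases ≈ PN × (exposed cases) = 0.77846 × 966 ≈ 752.00.

about 752 cases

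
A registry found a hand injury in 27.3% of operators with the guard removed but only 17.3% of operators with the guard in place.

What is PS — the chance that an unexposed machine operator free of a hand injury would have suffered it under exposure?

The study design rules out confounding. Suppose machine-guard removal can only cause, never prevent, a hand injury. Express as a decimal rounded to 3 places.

p₁ = 0.273, p₀ = 0.173.
Under exogeneity and monotonicity, PS = (p₁ − p₀) / (1 − p₀).
PS = (0.273 − 0.173) / (1 − 0.173) = 0.1 / 0.827 ≈ 0.1209

PS ≈ 0.121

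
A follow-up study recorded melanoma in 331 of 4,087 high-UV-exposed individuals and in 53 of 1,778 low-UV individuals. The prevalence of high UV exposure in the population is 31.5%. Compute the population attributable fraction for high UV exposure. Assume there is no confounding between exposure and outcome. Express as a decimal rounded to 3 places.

PAF ≈ 0.351

p₁ = P(outcome | exposed) = 331/4087 = 0.080989
p₀ = P(outcome | unexposed) = 53/1778 = 0.029809
Overall risk P(Y=1) = π·p₁ + (1−π)·p₀ = 0.315×0.080989 + 0.685×0.029809 = 0.04593.
Under exogeneity, PAF = [P(Y=1) − p₀] / P(Y=1).
PAF = (0.04593 − 0.029809) / 0.04593 ≈ 0.3510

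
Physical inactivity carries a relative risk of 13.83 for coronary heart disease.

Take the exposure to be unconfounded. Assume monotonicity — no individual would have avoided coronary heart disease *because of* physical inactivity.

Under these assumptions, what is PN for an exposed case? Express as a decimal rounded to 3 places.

PN ≈ 0.928

Under exogeneity and monotonicity, PN = (RR − 1) / RR = 1 − 1/RR.
PN = (13.83 − 1) / 13.83 = 12.83 / 13.83 ≈ 0.9277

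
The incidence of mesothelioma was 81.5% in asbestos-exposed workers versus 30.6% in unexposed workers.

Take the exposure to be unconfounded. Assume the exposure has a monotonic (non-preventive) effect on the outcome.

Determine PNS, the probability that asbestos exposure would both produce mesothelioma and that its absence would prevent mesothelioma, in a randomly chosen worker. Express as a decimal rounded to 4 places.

p₁ = 0.815, p₀ = 0.306.
Under exogeneity and monotonicity, PNS = p₁ − p₀.
PNS = 0.815 − 0.306 = 0.509

PNS ≈ 0.5090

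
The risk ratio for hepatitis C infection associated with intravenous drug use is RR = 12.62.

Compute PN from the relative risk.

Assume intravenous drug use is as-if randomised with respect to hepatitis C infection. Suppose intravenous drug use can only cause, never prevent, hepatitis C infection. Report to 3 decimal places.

PN ≈ 0.921

Under exogeneity and monotonicity, PN = (RR − 1) / RR = 1 − 1/RR.
PN = (12.62 − 1) / 12.62 = 11.62 / 12.62 ≈ 0.9208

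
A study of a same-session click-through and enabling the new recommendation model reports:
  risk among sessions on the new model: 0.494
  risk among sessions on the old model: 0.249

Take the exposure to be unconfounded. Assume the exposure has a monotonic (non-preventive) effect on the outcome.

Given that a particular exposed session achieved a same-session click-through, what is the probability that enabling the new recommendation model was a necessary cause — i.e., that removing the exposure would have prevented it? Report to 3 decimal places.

PN ≈ 0.496

Let p₁ = 0.494, p₀ = 0.249.
Under exogeneity and monotonicity, PN = (p₁ − p₀) / p₁.
PN = (0.494 − 0.249) / 0.494 = 0.245 / 0.494 ≈ 0.4960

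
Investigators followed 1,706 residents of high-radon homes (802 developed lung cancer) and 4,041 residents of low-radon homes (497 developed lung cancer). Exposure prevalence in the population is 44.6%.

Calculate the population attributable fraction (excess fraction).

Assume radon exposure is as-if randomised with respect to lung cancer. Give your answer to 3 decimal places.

PAF ≈ 0.557

p₁ = P(outcome | exposed) = 802/1706 = 0.47011
p₀ = P(outcome | unexposed) = 497/4041 = 0.12299
Overall risk P(Y=1) = π·p₁ + (1−π)·p₀ = 0.446×0.47011 + 0.554×0.12299 = 0.2778.
Under exogeneity, PAF = [P(Y=1) − p₀] / P(Y=1).
PAF = (0.2778 − 0.12299) / 0.2778 ≈ 0.5573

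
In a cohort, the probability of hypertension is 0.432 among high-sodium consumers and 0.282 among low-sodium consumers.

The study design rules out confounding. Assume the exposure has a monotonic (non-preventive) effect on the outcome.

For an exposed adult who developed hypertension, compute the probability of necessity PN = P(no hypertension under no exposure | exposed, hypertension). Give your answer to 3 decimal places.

Let p₁ = 0.432, p₀ = 0.282.
Under exogeneity and monotonicity, PN = (p₁ − p₀) / p₁.
PN = (0.432 − 0.282) / 0.432 = 0.15 / 0.432 ≈ 0.3472

PN ≈ 0.347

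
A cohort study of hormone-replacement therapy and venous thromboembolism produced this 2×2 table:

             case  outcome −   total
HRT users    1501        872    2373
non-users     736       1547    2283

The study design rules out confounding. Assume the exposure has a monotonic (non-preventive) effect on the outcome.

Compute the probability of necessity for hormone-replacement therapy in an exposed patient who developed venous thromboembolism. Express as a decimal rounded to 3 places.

p₁ = P(outcome | exposed) = 1501/2373 = 0.63253
p₀ = P(outcome | unexposed) = 736/2283 = 0.32238
Under exogeneity and monotonicity, PN = (p₁ − p₀)/p₁.
PN = (0.63253 − 0.32238) / 0.63253 ≈ 0.4903

PN ≈ 0.490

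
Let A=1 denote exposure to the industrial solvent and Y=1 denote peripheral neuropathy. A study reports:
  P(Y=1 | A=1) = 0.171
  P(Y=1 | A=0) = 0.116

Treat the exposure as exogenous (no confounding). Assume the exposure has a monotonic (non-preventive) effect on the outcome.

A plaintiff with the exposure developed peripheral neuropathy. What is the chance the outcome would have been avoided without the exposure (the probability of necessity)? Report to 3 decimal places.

PN ≈ 0.322

Let p₁ = 0.171, p₀ = 0.116.
Under exogeneity and monotonicity, PN = (p₁ − p₀) / p₁.
PN = (0.171 − 0.116) / 0.171 = 0.055 / 0.171 ≈ 0.3216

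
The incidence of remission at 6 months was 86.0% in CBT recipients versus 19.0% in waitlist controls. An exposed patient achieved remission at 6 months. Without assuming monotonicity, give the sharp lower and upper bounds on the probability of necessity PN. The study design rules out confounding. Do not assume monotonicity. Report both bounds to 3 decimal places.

0.779 ≤ PN ≤ 0.942

p₁ = 0.86, p₀ = 0.19.
Under exogeneity alone the bounds on PN are max{0,(p₁−p₀)/p₁} ≤ PN ≤ min{1,(1−p₀)/p₁}.
  lower = (p₁ − p₀)/p₁ = 0.67 / 0.86 ≈ 0.7791
  upper = min{1, (1 − p₀)/p₁} = 0.81 / 0.86 ≈ 0.9419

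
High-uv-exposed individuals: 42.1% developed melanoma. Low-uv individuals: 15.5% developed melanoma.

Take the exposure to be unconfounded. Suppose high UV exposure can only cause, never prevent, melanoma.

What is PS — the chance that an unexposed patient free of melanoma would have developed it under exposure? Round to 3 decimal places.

PS ≈ 0.315

p₁ = 0.421, p₀ = 0.155.
Under exogeneity and monotonicity, PS = (p₁ − p₀) / (1 − p₀).
PS = (0.421 − 0.155) / (1 − 0.155) = 0.266 / 0.845 ≈ 0.3148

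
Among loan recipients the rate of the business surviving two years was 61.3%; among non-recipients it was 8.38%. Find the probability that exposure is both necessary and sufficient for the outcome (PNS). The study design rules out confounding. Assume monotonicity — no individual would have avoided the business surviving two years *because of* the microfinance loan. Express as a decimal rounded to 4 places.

p₁ = 0.613, p₀ = 0.0838.
Under exogeneity and monotonicity, PNS = p₁ − p₀.
PNS = 0.613 − 0.0838 = 0.5292

PNS ≈ 0.5292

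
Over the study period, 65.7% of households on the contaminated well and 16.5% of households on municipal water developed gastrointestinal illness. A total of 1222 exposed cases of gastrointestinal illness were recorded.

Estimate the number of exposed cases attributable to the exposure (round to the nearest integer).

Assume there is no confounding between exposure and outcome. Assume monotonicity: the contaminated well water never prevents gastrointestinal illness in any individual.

about 915 cases

p₁ = 0.657, p₀ = 0.165.
PN = (p₁ − p₀)/p₁ = (0.657 − 0.165) / 0.657 ≈ 0.74886.
Attributable cases ≈ PN × (exposed cases) = 0.74886 × 1222 ≈ 915.11.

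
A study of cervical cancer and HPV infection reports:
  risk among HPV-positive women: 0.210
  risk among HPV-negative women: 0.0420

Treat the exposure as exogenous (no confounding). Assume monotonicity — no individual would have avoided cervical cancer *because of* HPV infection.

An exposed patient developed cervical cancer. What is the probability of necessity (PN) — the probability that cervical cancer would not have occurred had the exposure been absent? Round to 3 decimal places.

Let p₁ = 0.21, p₀ = 0.042.
Under exogeneity and monotonicity, PN = (p₁ − p₀) / p₁.
PN = (0.21 − 0.042) / 0.21 = 0.168 / 0.21 ≈ 0.8000

PN ≈ 0.800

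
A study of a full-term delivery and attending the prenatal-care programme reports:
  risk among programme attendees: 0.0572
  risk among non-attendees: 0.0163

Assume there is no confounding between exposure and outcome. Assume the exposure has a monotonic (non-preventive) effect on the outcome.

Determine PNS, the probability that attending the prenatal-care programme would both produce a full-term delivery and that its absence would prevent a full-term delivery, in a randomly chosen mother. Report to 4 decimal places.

PNS ≈ 0.0409

Let p₁ = 0.0572, p₀ = 0.0163.
Under exogeneity and monotonicity, PNS = p₁ − p₀.
PNS = 0.0572 − 0.0163 = 0.0409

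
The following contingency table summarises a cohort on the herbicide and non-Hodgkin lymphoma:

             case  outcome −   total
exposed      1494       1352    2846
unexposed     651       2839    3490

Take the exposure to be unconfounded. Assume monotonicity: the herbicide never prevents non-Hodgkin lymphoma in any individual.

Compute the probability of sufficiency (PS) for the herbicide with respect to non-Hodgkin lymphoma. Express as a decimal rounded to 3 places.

p₁ = P(outcome | exposed) = 1494/2846 = 0.52495
p₀ = P(outcome | unexposed) = 651/3490 = 0.18653
Under exogeneity and monotonicity, PS = (p₁ − p₀)/(1 − p₀).
PS = (0.52495 − 0.18653) / 0.81347 ≈ 0.4160

PS ≈ 0.416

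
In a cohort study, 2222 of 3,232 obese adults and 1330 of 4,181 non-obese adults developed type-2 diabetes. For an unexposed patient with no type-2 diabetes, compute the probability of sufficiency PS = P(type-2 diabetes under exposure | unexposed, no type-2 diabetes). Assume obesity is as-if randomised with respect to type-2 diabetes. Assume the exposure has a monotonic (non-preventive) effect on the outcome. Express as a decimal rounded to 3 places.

PS ≈ 0.542

p₁ = P(outcome | exposed) = 2222/3232 = 0.6875
p₀ = P(outcome | unexposed) = 1330/4181 = 0.31811
Under exogeneity and monotonicity, PS = (p₁ − p₀) / (1 − p₀).
PS = (0.6875 − 0.31811) / (1 − 0.31811) = 0.36939 / 0.68189 ≈ 0.5417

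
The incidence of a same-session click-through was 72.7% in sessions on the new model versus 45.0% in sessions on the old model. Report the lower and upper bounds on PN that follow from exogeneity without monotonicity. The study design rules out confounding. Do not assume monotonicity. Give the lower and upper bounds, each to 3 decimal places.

0.381 ≤ PN ≤ 0.757

p₁ = 0.727, p₀ = 0.45.
Under exogeneity alone the bounds on PN are max{0,(p₁−p₀)/p₁} ≤ PN ≤ min{1,(1−p₀)/p₁}.
  lower = (p₁ − p₀)/p₁ = 0.277 / 0.727 ≈ 0.3810
  upper = min{1, (1 − p₀)/p₁} = 0.55 / 0.727 ≈ 0.7565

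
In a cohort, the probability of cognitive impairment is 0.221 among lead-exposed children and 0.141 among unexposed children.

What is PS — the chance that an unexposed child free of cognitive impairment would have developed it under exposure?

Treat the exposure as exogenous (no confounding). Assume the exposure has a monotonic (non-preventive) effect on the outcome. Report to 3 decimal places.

Let p₁ = 0.221, p₀ = 0.141.
Under exogeneity and monotonicity, PS = (p₁ − p₀) / (1 − p₀).
PS = (0.221 − 0.141) / (1 − 0.141) = 0.08 / 0.859 ≈ 0.0931

PS ≈ 0.093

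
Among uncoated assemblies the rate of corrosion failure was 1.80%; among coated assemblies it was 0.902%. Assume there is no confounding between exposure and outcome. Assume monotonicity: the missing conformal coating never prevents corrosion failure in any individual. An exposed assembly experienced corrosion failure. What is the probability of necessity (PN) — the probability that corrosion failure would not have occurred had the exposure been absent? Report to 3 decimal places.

p₁ = 0.018, p₀ = 0.00902.
Under exogeneity and monotonicity, PN = (p₁ − p₀) / p₁.
PN = (0.018 − 0.00902) / 0.018 = 0.00898 / 0.018 ≈ 0.4989

PN ≈ 0.499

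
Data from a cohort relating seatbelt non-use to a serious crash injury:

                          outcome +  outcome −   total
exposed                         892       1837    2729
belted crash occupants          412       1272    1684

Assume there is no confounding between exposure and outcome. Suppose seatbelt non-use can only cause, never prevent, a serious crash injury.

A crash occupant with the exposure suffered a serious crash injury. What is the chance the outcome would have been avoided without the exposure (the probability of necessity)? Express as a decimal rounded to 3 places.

p₁ = P(outcome | exposed) = 892/2729 = 0.32686
p₀ = P(outcome | unexposed) = 412/1684 = 0.24466
Under exogeneity and monotonicity, PN = (p₁ − p₀) / p₁.
PN = (0.32686 − 0.24466) / 0.32686 = 0.082204 / 0.32686 ≈ 0.2515

PN ≈ 0.251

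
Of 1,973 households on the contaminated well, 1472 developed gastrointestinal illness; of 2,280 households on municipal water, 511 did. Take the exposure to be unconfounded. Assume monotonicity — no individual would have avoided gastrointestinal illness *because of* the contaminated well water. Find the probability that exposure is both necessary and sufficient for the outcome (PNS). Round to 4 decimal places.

p₁ = P(outcome | exposed) = 1472/1973 = 0.74607
p₀ = P(outcome | unexposed) = 511/2280 = 0.22412
Under exogeneity and monotonicity, PNS = p₁ − p₀.
PNS = 0.74607 − 0.22412 = 0.52195

PNS ≈ 0.5219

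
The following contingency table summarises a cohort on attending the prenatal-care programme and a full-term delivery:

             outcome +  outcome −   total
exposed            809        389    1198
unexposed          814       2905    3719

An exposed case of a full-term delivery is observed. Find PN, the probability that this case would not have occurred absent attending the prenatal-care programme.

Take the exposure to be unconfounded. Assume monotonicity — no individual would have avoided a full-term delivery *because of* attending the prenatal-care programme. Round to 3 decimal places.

PN ≈ 0.676

p₁ = P(outcome | exposed) = 809/1198 = 0.67529
p₀ = P(outcome | unexposed) = 814/3719 = 0.21888
Under exogeneity and monotonicity, PN = (p₁ − p₀) / p₁.
PN = (0.67529 − 0.21888) / 0.67529 = 0.45642 / 0.67529 ≈ 0.6759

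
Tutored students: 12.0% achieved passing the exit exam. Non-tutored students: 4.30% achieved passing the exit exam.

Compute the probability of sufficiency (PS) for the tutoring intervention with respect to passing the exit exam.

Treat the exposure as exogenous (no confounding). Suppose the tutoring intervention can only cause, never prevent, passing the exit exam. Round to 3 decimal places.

PS ≈ 0.080

p₁ = 0.12, p₀ = 0.043.
Under exogeneity and monotonicity, PS = (p₁ − p₀) / (1 − p₀).
PS = (0.12 − 0.043) / (1 − 0.043) = 0.077 / 0.957 ≈ 0.0805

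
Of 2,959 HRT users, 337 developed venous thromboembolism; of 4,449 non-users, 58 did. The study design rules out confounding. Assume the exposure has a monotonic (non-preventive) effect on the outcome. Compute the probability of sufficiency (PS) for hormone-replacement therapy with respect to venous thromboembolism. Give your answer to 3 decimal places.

p₁ = P(outcome | exposed) = 337/2959 = 0.11389
p₀ = P(outcome | unexposed) = 58/4449 = 0.013037
Under exogeneity and monotonicity, PS = (p₁ − p₀) / (1 − p₀).
PS = (0.11389 − 0.013037) / (1 − 0.013037) = 0.10085 / 0.98696 ≈ 0.1022

PS ≈ 0.102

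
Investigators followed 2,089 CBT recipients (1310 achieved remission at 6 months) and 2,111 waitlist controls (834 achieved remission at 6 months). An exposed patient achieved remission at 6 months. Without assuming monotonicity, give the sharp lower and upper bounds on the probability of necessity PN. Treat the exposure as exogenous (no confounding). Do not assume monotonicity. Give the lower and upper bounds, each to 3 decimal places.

p₁ = P(outcome | exposed) = 1310/2089 = 0.62709
p₀ = P(outcome | unexposed) = 834/2111 = 0.39507
Under exogeneity alone the bounds on PN are max{0,(p₁−p₀)/p₁} ≤ PN ≤ min{1,(1−p₀)/p₁}.
  lower = (p₁ − p₀)/p₁ = 0.23202 / 0.62709 ≈ 0.3700
  upper = min{1, (1 − p₀)/p₁} = 0.60493 / 0.62709 ≈ 0.9647

0.370 ≤ PN ≤ 0.965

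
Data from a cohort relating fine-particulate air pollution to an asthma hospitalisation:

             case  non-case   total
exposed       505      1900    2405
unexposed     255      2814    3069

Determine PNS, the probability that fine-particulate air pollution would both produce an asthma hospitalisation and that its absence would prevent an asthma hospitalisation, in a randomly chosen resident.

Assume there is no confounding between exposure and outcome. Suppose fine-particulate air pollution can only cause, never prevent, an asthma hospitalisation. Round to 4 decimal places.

PNS ≈ 0.1269

p₁ = P(outcome | exposed) = 505/2405 = 0.20998
p₀ = P(outcome | unexposed) = 255/3069 = 0.083089
Under exogeneity and monotonicity, PNS = p₁ − p₀.
PNS = 0.20998 − 0.083089 = 0.12689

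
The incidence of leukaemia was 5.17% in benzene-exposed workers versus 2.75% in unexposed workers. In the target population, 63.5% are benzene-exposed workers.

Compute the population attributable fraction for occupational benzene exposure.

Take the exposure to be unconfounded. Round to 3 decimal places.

p₁ = 0.0517, p₀ = 0.0275.
Overall risk P(Y=1) = π·p₁ + (1−π)·p₀ = 0.635×0.0517 + 0.365×0.0275 = 0.042867.
Under exogeneity, PAF = [P(Y=1) − p₀] / P(Y=1).
PAF = (0.042867 − 0.0275) / 0.042867 ≈ 0.3585

PAF ≈ 0.358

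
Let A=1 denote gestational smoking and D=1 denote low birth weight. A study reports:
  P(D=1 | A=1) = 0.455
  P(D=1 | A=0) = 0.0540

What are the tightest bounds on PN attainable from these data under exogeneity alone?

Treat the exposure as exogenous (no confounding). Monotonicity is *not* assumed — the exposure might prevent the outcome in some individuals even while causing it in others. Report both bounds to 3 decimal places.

Let p₁ = 0.455, p₀ = 0.054.
Under exogeneity alone the bounds on PN are max{0,(p₁−p₀)/p₁} ≤ PN ≤ min{1,(1−p₀)/p₁}.
  lower = (p₁ − p₀)/p₁ = 0.401 / 0.455 ≈ 0.8813
  upper = min{1, (1 − p₀)/p₁} = 0.946 / 0.455 ≈ 2.0791 → capped at 1

0.881 ≤ PN ≤ 1.000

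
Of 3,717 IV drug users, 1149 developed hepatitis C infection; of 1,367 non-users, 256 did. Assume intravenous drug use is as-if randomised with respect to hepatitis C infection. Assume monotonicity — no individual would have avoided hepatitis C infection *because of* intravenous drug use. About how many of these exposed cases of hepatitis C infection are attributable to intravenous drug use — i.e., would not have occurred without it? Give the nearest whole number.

p₁ = P(outcome | exposed) = 1149/3717 = 0.30912
p₀ = P(outcome | unexposed) = 256/1367 = 0.18727
PN = (p₁ − p₀)/p₁ = (0.30912 − 0.18727) / 0.30912 ≈ 0.39418.
Attributable cases ≈ PN × (exposed cases) = 0.39418 × 1149 ≈ 452.91.

about 453 cases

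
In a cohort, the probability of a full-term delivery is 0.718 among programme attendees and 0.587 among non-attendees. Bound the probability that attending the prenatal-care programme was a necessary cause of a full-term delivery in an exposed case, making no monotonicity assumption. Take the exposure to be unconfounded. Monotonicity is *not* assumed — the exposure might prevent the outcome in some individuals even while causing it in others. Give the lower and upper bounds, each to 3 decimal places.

0.182 ≤ PN ≤ 0.575

Let p₁ = 0.718, p₀ = 0.587.
Under exogeneity alone the bounds on PN are max{0,(p₁−p₀)/p₁} ≤ PN ≤ min{1,(1−p₀)/p₁}.
  lower = (p₁ − p₀)/p₁ = 0.131 / 0.718 ≈ 0.1825
  upper = min{1, (1 − p₀)/p₁} = 0.413 / 0.718 ≈ 0.5752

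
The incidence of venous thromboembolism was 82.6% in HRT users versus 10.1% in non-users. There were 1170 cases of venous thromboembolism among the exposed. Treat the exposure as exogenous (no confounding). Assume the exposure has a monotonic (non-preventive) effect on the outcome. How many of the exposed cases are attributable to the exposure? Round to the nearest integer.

p₁ = 0.826, p₀ = 0.101.
PN = (p₁ − p₀)/p₁ = (0.826 − 0.101) / 0.826 ≈ 0.87772.
Attributable cases ≈ PN × (exposed cases) = 0.87772 × 1170 ≈ 1026.94.

about 1027 cases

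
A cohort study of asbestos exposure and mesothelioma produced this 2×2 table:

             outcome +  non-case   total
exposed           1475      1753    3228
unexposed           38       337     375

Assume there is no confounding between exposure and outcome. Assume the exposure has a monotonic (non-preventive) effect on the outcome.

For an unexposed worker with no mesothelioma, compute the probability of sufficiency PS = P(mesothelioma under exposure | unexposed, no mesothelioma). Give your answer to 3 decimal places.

PS ≈ 0.396

p₁ = P(outcome | exposed) = 1475/3228 = 0.45694
p₀ = P(outcome | unexposed) = 38/375 = 0.10133
Under exogeneity and monotonicity, PS = (p₁ − p₀)/(1 − p₀).
PS = (0.45694 − 0.10133) / 0.89867 ≈ 0.3957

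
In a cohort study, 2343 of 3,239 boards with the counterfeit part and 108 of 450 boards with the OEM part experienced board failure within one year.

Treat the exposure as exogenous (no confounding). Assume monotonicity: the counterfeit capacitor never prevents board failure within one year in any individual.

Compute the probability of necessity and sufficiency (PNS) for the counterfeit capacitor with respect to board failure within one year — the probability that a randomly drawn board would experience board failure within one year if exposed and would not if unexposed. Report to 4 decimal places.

PNS ≈ 0.4834

p₁ = P(outcome | exposed) = 2343/3239 = 0.72337
p₀ = P(outcome | unexposed) = 108/450 = 0.24
Under exogeneity and monotonicity, PNS = p₁ − p₀.
PNS = 0.72337 − 0.24 = 0.48337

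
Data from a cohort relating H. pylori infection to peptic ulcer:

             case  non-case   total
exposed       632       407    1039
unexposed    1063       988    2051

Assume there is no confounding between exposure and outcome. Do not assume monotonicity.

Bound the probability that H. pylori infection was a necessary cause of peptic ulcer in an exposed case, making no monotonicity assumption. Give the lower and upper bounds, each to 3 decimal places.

p₁ = P(outcome | exposed) = 632/1039 = 0.60828
p₀ = P(outcome | unexposed) = 1063/2051 = 0.51828
Under exogeneity alone the bounds on PN are max{0,(p₁−p₀)/p₁} ≤ PN ≤ min{1,(1−p₀)/p₁}.
  lower = (p₁ − p₀)/p₁ = 0.089993 / 0.60828 ≈ 0.1479
  upper = min{1, (1 − p₀)/p₁} = 0.48172 / 0.60828 ≈ 0.7919

0.148 ≤ PN ≤ 0.792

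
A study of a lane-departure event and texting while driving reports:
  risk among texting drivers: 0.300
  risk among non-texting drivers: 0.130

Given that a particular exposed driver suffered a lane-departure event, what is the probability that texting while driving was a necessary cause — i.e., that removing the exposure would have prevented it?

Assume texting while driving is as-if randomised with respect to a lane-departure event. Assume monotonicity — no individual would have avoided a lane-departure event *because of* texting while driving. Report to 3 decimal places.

Let p₁ = 0.3, p₀ = 0.13.
Under exogeneity and monotonicity, PN = (p₁ − p₀) / p₁.
PN = (0.3 − 0.13) / 0.3 = 0.17 / 0.3 ≈ 0.5667

PN ≈ 0.567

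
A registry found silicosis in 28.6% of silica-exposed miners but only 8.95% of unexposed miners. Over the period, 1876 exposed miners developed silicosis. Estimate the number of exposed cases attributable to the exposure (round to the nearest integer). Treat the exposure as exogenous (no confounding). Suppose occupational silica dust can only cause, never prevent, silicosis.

about 1289 cases

p₁ = 0.286, p₀ = 0.0895.
PN = (p₁ − p₀)/p₁ = (0.286 − 0.0895) / 0.286 ≈ 0.68706.
Attributable cases ≈ PN × (exposed cases) = 0.68706 × 1876 ≈ 1288.93.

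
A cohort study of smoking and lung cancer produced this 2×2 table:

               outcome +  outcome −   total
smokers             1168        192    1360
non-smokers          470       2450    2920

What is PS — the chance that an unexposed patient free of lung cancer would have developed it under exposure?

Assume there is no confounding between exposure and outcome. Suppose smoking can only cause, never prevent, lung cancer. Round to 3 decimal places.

PS ≈ 0.832

p₁ = P(outcome | exposed) = 1168/1360 = 0.85882
p₀ = P(outcome | unexposed) = 470/2920 = 0.16096
Under exogeneity and monotonicity, PS = (p₁ − p₀)/(1 − p₀).
PS = (0.85882 − 0.16096) / 0.83904 ≈ 0.8317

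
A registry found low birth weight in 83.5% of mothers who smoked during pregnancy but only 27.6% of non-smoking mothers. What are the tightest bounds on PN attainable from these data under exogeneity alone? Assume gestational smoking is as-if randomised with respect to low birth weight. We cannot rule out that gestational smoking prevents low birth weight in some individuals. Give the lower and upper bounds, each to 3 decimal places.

p₁ = 0.835, p₀ = 0.276.
Under exogeneity alone the bounds on PN are max{0,(p₁−p₀)/p₁} ≤ PN ≤ min{1,(1−p₀)/p₁}.
  lower = (p₁ − p₀)/p₁ = 0.559 / 0.835 ≈ 0.6695
  upper = min{1, (1 − p₀)/p₁} = 0.724 / 0.835 ≈ 0.8671

0.669 ≤ PN ≤ 0.867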